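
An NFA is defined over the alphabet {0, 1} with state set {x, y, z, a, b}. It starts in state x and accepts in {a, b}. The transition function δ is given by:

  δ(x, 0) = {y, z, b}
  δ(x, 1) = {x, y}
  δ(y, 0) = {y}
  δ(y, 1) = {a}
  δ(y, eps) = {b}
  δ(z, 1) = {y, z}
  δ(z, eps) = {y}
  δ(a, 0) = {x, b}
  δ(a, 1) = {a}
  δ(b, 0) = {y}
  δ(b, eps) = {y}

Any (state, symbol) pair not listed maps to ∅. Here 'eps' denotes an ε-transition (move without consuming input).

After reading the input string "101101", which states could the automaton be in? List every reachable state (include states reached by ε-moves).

{x, y, a, b}

Start in {x}.
Read '1': {x} → {x, y, b}.
Read '0': {x, y, b} → {y, z, b}.
Read '1': {y, z, b} → {y, z, a, b}.
Read '1': {y, z, a, b} → {y, z, a, b}.
Read '0': {y, z, a, b} → {x, y, b}.
Read '1': {x, y, b} → {x, y, a, b}.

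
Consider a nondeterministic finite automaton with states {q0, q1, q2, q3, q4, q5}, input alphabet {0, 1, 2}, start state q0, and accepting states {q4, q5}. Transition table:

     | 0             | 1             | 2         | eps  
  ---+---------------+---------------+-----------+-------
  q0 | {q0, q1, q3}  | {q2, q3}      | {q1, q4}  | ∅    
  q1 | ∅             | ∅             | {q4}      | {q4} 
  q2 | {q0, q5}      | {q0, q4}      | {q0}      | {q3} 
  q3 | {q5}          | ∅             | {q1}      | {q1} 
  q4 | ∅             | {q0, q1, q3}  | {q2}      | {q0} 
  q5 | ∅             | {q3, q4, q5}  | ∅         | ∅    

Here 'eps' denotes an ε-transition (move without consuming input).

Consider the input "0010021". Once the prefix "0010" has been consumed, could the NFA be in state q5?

Yes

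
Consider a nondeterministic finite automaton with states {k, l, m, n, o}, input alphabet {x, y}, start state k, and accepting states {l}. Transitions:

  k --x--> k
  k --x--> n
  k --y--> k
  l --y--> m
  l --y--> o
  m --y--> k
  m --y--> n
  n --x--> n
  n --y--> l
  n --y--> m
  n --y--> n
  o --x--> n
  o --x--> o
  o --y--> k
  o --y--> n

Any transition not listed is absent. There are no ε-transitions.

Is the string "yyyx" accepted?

No

Start in {k}.
Read 'y': {k} → {k}.
Read 'y': {k} → {k}.
Read 'y': {k} → {k}.
Read 'x': {k} → {k, n}.
The final set {k, n} contains no accepting state.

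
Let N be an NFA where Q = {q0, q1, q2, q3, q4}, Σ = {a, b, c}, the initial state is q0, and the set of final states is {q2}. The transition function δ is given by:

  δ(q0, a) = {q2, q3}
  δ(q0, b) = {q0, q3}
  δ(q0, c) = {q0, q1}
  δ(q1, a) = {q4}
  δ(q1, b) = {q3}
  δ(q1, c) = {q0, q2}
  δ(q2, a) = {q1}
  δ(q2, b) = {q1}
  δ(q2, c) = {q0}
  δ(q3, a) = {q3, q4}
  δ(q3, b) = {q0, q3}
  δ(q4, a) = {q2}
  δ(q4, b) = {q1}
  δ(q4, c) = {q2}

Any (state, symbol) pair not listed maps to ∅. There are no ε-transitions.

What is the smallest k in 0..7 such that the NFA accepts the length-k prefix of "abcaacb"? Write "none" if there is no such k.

1

Start in {q0}.
Read 'a': {q0} → {q2, q3}.
None of the earlier sets intersect F, but {q2, q3} does.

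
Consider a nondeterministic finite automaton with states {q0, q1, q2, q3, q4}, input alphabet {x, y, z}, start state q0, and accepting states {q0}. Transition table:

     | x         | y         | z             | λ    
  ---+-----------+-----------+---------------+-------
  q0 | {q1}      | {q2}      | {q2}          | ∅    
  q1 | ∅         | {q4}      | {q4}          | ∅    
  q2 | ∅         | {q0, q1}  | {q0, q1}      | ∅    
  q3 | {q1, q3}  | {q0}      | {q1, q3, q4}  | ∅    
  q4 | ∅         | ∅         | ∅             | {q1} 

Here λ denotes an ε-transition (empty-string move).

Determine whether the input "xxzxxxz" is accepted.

Start in {q0}.
Read 'x': q0→{q1}; now {q1}.
Read 'x': q1→∅; now ∅.
The set is empty and remains empty for the remaining 5 symbols.
The final set ∅ contains no accepting state.

No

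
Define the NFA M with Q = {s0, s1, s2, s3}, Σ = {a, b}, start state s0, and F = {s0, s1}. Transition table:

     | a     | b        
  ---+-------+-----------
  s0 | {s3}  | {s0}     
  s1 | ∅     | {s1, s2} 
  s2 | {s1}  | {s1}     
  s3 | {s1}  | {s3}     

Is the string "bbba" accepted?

No

Start in {s0}.
Read 'b': {s0} → {s0}.
Read 'b': {s0} → {s0}.
Read 'b': {s0} → {s0}.
Read 'a': {s0} → {s3}.
The final set {s3} contains no accepting state.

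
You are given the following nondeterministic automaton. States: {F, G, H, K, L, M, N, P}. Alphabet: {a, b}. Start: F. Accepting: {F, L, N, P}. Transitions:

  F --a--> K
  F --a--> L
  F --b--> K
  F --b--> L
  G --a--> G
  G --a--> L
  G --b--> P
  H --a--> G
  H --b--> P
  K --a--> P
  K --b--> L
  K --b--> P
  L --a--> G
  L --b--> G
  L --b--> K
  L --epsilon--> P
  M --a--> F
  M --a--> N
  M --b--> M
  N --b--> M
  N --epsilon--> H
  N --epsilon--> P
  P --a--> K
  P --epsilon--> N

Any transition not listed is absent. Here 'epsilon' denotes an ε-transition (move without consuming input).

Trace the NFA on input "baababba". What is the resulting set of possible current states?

{F, G, H, K, L, N, P}

Start in {F}.
Read 'b': F→{K, L}; union {K, L}; ε-closure = {H, K, L, N, P}.
Read 'a': H→{G}, K→{P}, L→{G}, N→∅, P→{K}; union {G, K, P}; ε-closure = {G, H, K, N, P}.
Read 'a': G→{G, L}, H→{G}, K→{P}, N→∅, P→{K}; union {G, K, L, P}; ε-closure = {G, H, K, L, N, P}.
Read 'b': G→{P}, H→{P}, K→{L, P}, L→{G, K}, N→{M}, P→∅; union {G, K, L, M, P}; ε-closure = {G, H, K, L, M, N, P}.
Read 'a': G→{G, L}, H→{G}, K→{P}, L→{G}, M→{F, N}, N→∅, P→{K}; union {F, G, K, L, N, P}; ε-closure = {F, G, H, K, L, N, P}.
Read 'b': F→{K, L}, G→{P}, H→{P}, K→{L, P}, L→{G, K}, N→{M}, P→∅; union {G, K, L, M, P}; ε-closure = {G, H, K, L, M, N, P}.
Read 'b': G→{P}, H→{P}, K→{L, P}, L→{G, K}, M→{M}, N→{M}, P→∅; union {G, K, L, M, P}; ε-closure = {G, H, K, L, M, N, P}.
Read 'a': G→{G, L}, H→{G}, K→{P}, L→{G}, M→{F, N}, N→∅, P→{K}; union {F, G, K, L, N, P}; ε-closure = {F, G, H, K, L, N, P}.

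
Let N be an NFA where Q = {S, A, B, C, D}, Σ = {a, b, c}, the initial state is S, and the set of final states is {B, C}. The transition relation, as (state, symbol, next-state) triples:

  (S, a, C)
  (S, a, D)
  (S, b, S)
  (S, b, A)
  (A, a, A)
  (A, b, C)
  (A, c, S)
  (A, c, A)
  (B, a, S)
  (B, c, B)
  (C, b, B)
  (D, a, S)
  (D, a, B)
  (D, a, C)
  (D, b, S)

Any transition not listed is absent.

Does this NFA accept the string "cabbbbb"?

Start in {S}.
Read 'c': S→∅; now ∅.
The set is empty and remains empty for the remaining 6 symbols.
The final set ∅ contains no accepting state.

No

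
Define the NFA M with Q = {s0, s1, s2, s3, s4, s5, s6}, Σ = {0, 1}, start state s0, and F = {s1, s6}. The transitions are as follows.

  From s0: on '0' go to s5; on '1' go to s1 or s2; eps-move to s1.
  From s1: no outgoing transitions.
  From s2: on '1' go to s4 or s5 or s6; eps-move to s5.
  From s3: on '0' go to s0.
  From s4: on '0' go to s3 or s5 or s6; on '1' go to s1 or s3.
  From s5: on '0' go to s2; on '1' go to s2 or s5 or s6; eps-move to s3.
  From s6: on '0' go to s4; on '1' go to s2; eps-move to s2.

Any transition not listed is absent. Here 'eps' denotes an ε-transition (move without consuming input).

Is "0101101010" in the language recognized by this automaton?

Yes

Start: ε-closure({s0}) = {s0, s1}.
Read '0': s0→{s5}, s1→∅; union {s5}; ε-closure = {s3, s5}.
Read '1': s3→∅, s5→{s2, s5, s6}; union {s2, s5, s6}; ε-closure = {s2, s3, s5, s6}.
Read '0': s2→∅, s3→{s0}, s5→{s2}, s6→{s4}; union {s0, s2, s4}; ε-closure = {s0, s1, s2, s3, s4, s5}.
Read '1': s0→{s1, s2}, s1→∅, s2→{s4, s5, s6}, s3→∅, s4→{s1, s3}, s5→{s2, s5, s6}; now {s1, s2, s3, s4, s5, s6}.
Read '1': s1→∅, s2→{s4, s5, s6}, s3→∅, s4→{s1, s3}, s5→{s2, s5, s6}, s6→{s2}; now {s1, s2, s3, s4, s5, s6}.
Read '0': s1→∅, s2→∅, s3→{s0}, s4→{s3, s5, s6}, s5→{s2}, s6→{s4}; union {s0, s2, s3, s4, s5, s6}; ε-closure = {s0, s1, s2, s3, s4, s5, s6}.
Read '1': s0→{s1, s2}, s1→∅, s2→{s4, s5, s6}, s3→∅, s4→{s1, s3}, s5→{s2, s5, s6}, s6→{s2}; now {s1, s2, s3, s4, s5, s6}.
Read '0': s1→∅, s2→∅, s3→{s0}, s4→{s3, s5, s6}, s5→{s2}, s6→{s4}; union {s0, s2, s3, s4, s5, s6}; ε-closure = {s0, s1, s2, s3, s4, s5, s6}.
Read '1': s0→{s1, s2}, s1→∅, s2→{s4, s5, s6}, s3→∅, s4→{s1, s3}, s5→{s2, s5, s6}, s6→{s2}; now {s1, s2, s3, s4, s5, s6}.
Read '0': s1→∅, s2→∅, s3→{s0}, s4→{s3, s5, s6}, s5→{s2}, s6→{s4}; union {s0, s2, s3, s4, s5, s6}; ε-closure = {s0, s1, s2, s3, s4, s5, s6}.
The final set {s0, s1, s2, s3, s4, s5, s6} contains the accepting states s1, s6.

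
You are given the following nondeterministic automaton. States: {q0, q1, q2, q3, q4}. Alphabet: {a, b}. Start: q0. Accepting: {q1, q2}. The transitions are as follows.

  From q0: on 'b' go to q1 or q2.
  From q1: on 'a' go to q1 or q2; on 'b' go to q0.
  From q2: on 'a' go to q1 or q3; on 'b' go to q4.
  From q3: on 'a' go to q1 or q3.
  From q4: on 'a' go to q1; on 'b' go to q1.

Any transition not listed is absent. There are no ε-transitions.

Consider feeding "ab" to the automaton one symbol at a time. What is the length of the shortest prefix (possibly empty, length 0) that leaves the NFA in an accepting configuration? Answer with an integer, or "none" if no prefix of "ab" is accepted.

none

Start in {q0}.
Read 'a': {q0} → ∅.
The set is empty and remains empty for the remaining 1 symbol.
No reachable set along the way intersects F.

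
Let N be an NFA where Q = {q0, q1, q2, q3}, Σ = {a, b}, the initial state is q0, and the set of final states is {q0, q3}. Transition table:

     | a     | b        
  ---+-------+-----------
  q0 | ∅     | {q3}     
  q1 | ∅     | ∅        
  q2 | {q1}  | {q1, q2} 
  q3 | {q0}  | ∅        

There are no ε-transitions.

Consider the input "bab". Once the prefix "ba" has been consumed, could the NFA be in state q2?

No

Start in {q0}.
Read 'b': {q0} → {q3}.
Read 'a': {q3} → {q0}.
State q2 is not in {q0}.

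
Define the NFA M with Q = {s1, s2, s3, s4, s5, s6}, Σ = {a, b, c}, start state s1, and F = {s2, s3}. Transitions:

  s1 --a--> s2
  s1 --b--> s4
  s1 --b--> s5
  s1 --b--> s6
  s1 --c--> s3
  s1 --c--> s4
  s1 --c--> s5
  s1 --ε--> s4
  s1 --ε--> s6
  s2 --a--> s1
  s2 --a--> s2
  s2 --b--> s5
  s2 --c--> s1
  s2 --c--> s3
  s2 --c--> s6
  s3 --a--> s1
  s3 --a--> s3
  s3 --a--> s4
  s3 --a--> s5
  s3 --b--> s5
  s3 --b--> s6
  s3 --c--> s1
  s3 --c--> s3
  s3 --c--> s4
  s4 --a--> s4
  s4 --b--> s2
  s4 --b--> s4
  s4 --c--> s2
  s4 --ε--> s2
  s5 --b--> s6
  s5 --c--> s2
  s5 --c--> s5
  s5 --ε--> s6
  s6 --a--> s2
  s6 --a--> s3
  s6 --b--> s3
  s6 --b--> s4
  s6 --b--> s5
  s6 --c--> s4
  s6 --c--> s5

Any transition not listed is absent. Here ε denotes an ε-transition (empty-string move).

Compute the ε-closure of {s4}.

Begin with {s4}.
ε-move s4 → s2; add s2.

{s2, s4}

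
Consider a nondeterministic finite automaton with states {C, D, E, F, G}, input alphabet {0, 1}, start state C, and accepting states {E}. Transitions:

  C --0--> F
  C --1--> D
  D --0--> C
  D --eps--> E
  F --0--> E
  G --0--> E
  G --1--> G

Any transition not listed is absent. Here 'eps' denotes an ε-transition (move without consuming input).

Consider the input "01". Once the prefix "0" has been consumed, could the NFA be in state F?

Start in {C}.
Read '0': C→{F}; now {F}.
State F is in {F}.

Yes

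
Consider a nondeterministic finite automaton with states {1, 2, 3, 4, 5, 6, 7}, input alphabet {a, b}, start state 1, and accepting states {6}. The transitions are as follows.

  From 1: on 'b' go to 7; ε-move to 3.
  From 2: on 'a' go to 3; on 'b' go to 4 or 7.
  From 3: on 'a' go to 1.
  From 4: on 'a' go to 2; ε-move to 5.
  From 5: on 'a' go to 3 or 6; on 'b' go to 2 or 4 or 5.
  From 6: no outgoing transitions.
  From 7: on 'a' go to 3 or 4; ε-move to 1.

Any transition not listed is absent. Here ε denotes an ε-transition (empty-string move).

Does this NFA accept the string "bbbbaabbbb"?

No

Start: ε-closure({1}) = {1, 3}.
Read 'b': {1, 3} → {1, 3, 7}.
Read 'b': {1, 3, 7} → {1, 3, 7}.
Read 'b': {1, 3, 7} → {1, 3, 7}.
Read 'b': {1, 3, 7} → {1, 3, 7}.
Read 'a': {1, 3, 7} → {1, 3, 4, 5}.
Read 'a': {1, 3, 4, 5} → {1, 2, 3, 6}.
Read 'b': {1, 2, 3, 6} → {1, 3, 4, 5, 7}.
Read 'b': {1, 3, 4, 5, 7} → {1, 2, 3, 4, 5, 7}.
Read 'b': {1, 2, 3, 4, 5, 7} → {1, 2, 3, 4, 5, 7}.
Read 'b': {1, 2, 3, 4, 5, 7} → {1, 2, 3, 4, 5, 7}.
The final set {1, 2, 3, 4, 5, 7} contains no accepting state.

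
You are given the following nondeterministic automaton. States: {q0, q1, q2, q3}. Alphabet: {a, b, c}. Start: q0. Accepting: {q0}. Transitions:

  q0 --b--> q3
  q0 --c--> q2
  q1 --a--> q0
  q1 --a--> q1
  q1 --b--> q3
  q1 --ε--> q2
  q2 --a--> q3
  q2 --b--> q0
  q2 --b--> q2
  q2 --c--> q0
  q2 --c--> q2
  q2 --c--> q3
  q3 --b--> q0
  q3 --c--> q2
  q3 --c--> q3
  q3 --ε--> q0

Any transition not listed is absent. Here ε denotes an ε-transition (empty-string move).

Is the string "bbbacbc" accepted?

Start in {q0}.
Read 'b': {q0} → {q0, q3}.
Read 'b': {q0, q3} → {q0, q3}.
Read 'b': {q0, q3} → {q0, q3}.
Read 'a': {q0, q3} → ∅.
The set is empty and remains empty for the remaining 3 symbols.
The final set ∅ contains no accepting state.

No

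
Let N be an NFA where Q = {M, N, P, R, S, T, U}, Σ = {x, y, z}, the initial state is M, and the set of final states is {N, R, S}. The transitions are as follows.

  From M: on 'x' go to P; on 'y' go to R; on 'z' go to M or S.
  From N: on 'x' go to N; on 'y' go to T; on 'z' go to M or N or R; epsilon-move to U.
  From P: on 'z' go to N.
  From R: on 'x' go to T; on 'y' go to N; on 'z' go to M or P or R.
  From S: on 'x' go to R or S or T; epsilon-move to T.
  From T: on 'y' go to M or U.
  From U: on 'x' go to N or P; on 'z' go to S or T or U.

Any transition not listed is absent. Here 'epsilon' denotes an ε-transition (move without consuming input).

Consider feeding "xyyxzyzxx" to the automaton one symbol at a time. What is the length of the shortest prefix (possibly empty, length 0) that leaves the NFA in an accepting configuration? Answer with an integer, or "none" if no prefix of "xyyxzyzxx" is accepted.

none

Start in {M}.
Read 'x': M→{P}; now {P}.
Read 'y': P→∅; now ∅.
The set is empty and remains empty for the remaining 7 symbols.
No reachable set along the way intersects F.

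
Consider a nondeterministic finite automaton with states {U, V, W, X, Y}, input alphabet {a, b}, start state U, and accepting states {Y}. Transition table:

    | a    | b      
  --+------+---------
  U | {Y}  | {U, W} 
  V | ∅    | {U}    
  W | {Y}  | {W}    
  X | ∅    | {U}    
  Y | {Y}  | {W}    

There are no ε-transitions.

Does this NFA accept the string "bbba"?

Yes

Start in {U}.
Read 'b': U→{U, W}; now {U, W}.
Read 'b': U→{U, W}, W→{W}; now {U, W}.
Read 'b': U→{U, W}, W→{W}; now {U, W}.
Read 'a': U→{Y}, W→{Y}; now {Y}.
The final set {Y} contains the accepting state Y.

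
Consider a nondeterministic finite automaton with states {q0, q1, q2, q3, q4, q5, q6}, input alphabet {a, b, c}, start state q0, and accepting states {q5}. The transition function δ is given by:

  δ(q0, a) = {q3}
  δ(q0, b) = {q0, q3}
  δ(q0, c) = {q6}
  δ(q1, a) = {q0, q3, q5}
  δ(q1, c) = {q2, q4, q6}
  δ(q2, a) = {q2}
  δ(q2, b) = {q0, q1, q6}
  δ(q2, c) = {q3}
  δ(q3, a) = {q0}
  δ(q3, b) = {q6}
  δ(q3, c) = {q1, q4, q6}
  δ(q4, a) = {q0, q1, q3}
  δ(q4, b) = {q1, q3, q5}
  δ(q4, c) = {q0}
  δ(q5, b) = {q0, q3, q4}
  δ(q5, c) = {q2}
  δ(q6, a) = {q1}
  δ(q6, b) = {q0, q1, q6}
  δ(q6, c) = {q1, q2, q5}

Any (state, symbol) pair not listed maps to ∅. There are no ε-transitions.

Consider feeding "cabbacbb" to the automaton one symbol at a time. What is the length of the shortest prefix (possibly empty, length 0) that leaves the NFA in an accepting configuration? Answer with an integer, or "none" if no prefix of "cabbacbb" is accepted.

none

Start in {q0}.
Read 'c': q0→{q6}; now {q6}.
Read 'a': q6→{q1}; now {q1}.
Read 'b': q1→∅; now ∅.
The set is empty and remains empty for the remaining 5 symbols.
No reachable set along the way intersects F.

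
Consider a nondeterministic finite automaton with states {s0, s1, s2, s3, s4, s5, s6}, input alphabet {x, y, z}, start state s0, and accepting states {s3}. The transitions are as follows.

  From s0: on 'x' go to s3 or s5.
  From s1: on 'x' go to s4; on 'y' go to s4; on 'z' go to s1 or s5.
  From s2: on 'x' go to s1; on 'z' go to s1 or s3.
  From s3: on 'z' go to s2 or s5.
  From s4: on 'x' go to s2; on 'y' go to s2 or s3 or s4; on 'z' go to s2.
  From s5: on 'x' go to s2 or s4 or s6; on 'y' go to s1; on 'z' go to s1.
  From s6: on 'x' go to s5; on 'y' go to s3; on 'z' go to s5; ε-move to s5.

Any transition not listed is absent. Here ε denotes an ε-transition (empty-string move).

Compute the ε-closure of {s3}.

Begin with {s3}.
No ε-moves leave this set, so the closure equals the set itself.

{s3}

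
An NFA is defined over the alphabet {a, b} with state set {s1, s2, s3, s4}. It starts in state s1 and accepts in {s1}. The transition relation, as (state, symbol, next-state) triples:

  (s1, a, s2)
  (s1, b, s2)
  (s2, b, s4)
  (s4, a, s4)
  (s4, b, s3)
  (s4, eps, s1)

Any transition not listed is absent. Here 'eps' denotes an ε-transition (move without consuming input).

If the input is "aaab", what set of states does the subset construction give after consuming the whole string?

Start in {s1}.
Read 'a': {s1} → {s2}.
Read 'a': {s2} → ∅.
The set is empty and remains empty for the remaining 2 symbols.

∅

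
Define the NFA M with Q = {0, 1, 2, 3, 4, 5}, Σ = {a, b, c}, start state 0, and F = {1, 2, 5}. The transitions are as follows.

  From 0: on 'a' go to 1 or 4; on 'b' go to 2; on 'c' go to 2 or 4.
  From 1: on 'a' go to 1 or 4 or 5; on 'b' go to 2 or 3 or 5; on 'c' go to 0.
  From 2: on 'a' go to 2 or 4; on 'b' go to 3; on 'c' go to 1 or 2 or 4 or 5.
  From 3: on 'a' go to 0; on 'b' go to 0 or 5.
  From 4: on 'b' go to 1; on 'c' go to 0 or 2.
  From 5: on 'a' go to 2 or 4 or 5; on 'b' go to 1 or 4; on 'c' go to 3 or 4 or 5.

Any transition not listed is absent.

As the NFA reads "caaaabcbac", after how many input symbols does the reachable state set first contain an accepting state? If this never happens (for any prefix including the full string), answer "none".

1

Start in {0}.
Read 'c': 0→{2, 4}; now {2, 4}.
None of the earlier sets intersect F, but {2, 4} does.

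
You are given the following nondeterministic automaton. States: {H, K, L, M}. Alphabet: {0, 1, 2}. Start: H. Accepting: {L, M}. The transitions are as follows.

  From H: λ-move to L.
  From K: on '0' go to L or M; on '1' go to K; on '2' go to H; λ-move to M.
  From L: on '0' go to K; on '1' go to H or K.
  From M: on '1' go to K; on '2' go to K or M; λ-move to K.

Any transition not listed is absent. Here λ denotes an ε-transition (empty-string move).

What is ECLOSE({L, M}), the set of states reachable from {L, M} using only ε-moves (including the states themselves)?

{K, L, M}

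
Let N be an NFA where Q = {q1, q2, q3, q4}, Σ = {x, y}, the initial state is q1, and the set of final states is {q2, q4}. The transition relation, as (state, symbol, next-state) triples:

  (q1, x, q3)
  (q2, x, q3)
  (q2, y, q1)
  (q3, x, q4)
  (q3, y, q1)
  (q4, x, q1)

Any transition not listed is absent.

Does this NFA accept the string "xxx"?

No

Start in {q1}.
Read 'x': q1→{q3}; now {q3}.
Read 'x': q3→{q4}; now {q4}.
Read 'x': q4→{q1}; now {q1}.
The final set {q1} contains no accepting state.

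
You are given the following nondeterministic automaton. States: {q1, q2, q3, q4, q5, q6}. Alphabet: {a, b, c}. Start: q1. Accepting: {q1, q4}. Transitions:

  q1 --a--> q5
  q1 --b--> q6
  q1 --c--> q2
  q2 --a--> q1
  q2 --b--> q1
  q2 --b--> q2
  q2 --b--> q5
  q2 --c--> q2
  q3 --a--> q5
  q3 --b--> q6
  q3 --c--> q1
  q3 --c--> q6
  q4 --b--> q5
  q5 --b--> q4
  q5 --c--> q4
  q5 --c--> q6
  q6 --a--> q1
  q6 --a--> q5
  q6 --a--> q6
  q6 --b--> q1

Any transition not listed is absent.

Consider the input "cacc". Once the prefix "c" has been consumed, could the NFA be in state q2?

Start in {q1}.
Read 'c': q1→{q2}; now {q2}.
State q2 is in {q2}.

Yes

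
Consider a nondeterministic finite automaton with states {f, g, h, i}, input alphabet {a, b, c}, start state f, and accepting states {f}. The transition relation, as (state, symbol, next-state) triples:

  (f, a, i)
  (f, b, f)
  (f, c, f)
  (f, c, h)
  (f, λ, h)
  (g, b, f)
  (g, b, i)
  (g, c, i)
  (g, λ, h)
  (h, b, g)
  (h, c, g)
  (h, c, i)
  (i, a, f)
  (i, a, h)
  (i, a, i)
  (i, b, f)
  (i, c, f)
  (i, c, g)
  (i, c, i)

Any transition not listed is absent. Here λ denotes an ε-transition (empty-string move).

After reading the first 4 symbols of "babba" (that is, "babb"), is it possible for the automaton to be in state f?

Start: ε-closure({f}) = {f, h}.
Read 'b': {f, h} → {f, g, h}.
Read 'a': {f, g, h} → {i}.
Read 'b': {i} → {f, h}.
Read 'b': {f, h} → {f, g, h}.
State f is in {f, g, h}.

Yes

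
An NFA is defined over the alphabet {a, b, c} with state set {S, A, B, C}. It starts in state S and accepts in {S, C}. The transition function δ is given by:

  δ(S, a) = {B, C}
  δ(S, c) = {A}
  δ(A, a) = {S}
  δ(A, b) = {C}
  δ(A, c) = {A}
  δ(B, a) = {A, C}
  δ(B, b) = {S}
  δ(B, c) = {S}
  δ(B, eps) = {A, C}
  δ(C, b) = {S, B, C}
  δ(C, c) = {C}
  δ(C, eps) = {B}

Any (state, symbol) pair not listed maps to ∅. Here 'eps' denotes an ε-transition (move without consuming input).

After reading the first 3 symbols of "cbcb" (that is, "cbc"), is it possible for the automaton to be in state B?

Yes

Start in {S}.
Read 'c': S→{A}; now {A}.
Read 'b': A→{C}; union {C}; ε-closure = {A, B, C}.
Read 'c': A→{A}, B→{S}, C→{C}; union {S, A, C}; ε-closure = {S, A, B, C}.
State B is in {S, A, B, C}.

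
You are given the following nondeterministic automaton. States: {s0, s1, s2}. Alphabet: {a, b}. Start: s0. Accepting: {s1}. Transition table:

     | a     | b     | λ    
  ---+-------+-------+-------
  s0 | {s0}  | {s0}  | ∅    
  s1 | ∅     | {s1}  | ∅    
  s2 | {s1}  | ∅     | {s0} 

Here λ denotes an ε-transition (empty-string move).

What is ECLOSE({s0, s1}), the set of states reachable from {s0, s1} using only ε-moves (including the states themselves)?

{s0, s1}

Begin with {s0, s1}.
No ε-moves leave this set, so the closure equals the set itself.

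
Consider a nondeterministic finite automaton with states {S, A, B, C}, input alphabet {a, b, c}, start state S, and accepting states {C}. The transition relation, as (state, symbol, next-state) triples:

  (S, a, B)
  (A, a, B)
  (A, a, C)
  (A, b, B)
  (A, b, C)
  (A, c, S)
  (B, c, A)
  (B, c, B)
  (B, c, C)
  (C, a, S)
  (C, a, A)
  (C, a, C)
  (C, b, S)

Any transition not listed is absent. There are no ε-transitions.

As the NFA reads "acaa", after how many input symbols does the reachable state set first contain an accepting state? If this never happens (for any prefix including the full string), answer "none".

2

Start in {S}.
Read 'a': {S} → {B}.
Read 'c': {B} → {A, B, C}.
None of the earlier sets intersect F, but {A, B, C} does.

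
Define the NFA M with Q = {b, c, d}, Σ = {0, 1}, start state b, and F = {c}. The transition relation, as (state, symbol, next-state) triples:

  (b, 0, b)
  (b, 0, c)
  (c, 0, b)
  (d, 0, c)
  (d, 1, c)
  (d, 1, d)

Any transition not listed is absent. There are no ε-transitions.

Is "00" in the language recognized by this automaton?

Yes

Start in {b}.
Read '0': {b} → {b, c}.
Read '0': {b, c} → {b, c}.
The final set {b, c} contains the accepting state c.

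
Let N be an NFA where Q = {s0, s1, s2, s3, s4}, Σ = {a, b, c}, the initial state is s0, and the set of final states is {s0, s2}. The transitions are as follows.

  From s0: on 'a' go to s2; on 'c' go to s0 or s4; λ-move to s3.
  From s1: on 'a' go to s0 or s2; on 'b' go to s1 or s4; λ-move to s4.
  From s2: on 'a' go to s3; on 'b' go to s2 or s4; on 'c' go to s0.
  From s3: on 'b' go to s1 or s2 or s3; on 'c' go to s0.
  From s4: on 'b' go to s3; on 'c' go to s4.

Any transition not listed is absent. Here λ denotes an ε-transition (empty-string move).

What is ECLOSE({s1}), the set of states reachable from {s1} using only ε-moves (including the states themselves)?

{s1, s4}

Begin with {s1}.
ε-move s1 → s4; add s4.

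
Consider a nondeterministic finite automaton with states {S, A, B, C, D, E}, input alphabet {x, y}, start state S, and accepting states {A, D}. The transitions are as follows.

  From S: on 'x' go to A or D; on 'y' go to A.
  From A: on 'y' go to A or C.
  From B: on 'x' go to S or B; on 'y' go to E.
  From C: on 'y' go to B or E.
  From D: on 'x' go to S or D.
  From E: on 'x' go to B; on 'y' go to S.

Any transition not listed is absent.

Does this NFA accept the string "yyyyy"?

Yes

Start in {S}.
Read 'y': {S} → {A}.
Read 'y': {A} → {A, C}.
Read 'y': {A, C} → {A, B, C, E}.
Read 'y': {A, B, C, E} → {S, A, B, C, E}.
Read 'y': {S, A, B, C, E} → {S, A, B, C, E}.
The final set {S, A, B, C, E} contains the accepting state A.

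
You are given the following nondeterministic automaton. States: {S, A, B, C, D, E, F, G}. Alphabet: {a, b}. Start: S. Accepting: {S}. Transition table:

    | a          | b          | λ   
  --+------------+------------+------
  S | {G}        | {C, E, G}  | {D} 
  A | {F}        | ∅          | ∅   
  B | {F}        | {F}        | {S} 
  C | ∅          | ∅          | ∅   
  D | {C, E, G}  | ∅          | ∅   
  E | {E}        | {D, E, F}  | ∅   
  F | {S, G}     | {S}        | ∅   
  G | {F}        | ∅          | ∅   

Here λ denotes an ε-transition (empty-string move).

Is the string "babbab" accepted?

Yes

Start: ε-closure({S}) = {S, D}.
Read 'b': {S, D} → {C, E, G}.
Read 'a': {C, E, G} → {E, F}.
Read 'b': {E, F} → {S, D, E, F}.
Read 'b': {S, D, E, F} → {S, C, D, E, F, G}.
Read 'a': {S, C, D, E, F, G} → {S, C, D, E, F, G}.
Read 'b': {S, C, D, E, F, G} → {S, C, D, E, F, G}.
The final set {S, C, D, E, F, G} contains the accepting state S.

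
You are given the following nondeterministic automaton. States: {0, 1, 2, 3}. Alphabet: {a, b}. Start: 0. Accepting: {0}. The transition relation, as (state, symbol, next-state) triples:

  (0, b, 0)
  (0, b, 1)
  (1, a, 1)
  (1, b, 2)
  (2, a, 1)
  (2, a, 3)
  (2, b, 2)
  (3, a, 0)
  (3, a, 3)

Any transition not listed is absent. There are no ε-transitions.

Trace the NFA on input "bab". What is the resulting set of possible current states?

{2}

Start in {0}.
Read 'b': {0} → {0, 1}.
Read 'a': {0, 1} → {1}.
Read 'b': {1} → {2}.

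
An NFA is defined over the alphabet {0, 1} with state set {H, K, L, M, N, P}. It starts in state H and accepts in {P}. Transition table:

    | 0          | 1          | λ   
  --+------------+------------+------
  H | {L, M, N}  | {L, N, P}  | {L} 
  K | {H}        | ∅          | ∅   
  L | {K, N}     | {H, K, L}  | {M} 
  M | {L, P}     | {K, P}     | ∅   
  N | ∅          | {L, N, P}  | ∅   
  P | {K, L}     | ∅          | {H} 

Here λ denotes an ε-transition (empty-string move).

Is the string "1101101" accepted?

Start: ε-closure({H}) = {H, L, M}.
Read '1': {H, L, M} → {H, K, L, M, N, P}.
Read '1': {H, K, L, M, N, P} → {H, K, L, M, N, P}.
Read '0': {H, K, L, M, N, P} → {H, K, L, M, N, P}.
Read '1': {H, K, L, M, N, P} → {H, K, L, M, N, P}.
Read '1': {H, K, L, M, N, P} → {H, K, L, M, N, P}.
Read '0': {H, K, L, M, N, P} → {H, K, L, M, N, P}.
Read '1': {H, K, L, M, N, P} → {H, K, L, M, N, P}.
The final set {H, K, L, M, N, P} contains the accepting state P.

Yes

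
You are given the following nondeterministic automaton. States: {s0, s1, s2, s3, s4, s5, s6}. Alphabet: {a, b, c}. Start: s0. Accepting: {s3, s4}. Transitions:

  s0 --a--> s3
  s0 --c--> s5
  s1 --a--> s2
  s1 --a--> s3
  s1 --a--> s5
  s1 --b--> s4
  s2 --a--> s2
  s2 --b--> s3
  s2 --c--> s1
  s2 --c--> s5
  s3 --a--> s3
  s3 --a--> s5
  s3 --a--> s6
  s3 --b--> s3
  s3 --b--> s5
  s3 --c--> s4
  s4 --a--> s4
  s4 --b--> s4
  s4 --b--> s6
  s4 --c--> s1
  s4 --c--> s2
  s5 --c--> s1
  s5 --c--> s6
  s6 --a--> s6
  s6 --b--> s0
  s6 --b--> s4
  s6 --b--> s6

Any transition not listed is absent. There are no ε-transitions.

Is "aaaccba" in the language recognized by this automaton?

Yes

Start in {s0}.
Read 'a': s0→{s3}; now {s3}.
Read 'a': s3→{s3, s5, s6}; now {s3, s5, s6}.
Read 'a': s3→{s3, s5, s6}, s5→∅, s6→{s6}; now {s3, s5, s6}.
Read 'c': s3→{s4}, s5→{s1, s6}, s6→∅; now {s1, s4, s6}.
Read 'c': s1→∅, s4→{s1, s2}, s6→∅; now {s1, s2}.
Read 'b': s1→{s4}, s2→{s3}; now {s3, s4}.
Read 'a': s3→{s3, s5, s6}, s4→{s4}; now {s3, s4, s5, s6}.
The final set {s3, s4, s5, s6} contains the accepting states s3, s4.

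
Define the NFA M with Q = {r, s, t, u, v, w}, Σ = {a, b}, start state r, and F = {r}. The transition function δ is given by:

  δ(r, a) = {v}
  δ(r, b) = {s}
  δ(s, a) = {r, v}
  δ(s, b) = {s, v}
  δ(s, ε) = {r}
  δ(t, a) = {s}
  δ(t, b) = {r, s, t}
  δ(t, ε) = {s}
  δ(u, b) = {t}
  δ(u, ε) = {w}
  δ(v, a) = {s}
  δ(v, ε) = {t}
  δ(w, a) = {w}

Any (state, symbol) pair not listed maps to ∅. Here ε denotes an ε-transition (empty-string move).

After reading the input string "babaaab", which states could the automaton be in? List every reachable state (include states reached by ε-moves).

{r, s, t, v}

Start in {r}.
Read 'b': r→{s}; union {s}; ε-closure = {r, s}.
Read 'a': r→{v}, s→{r, v}; union {r, v}; ε-closure = {r, s, t, v}.
Read 'b': r→{s}, s→{s, v}, t→{r, s, t}, v→∅; now {r, s, t, v}.
Read 'a': r→{v}, s→{r, v}, t→{s}, v→{s}; union {r, s, v}; ε-closure = {r, s, t, v}.
Read 'a': r→{v}, s→{r, v}, t→{s}, v→{s}; union {r, s, v}; ε-closure = {r, s, t, v}.
Read 'a': r→{v}, s→{r, v}, t→{s}, v→{s}; union {r, s, v}; ε-closure = {r, s, t, v}.
Read 'b': r→{s}, s→{s, v}, t→{r, s, t}, v→∅; now {r, s, t, v}.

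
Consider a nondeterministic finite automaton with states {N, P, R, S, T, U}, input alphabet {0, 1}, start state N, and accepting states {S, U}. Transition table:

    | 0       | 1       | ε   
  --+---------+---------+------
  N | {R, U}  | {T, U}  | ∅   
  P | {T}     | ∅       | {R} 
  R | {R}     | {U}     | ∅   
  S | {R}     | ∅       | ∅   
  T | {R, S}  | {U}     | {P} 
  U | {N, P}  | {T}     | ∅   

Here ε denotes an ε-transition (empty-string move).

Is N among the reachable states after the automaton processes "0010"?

Yes

Start in {N}.
Read '0': N→{R, U}; now {R, U}.
Read '0': R→{R}, U→{N, P}; now {N, P, R}.
Read '1': N→{T, U}, P→∅, R→{U}; union {T, U}; ε-closure = {P, R, T, U}.
Read '0': P→{T}, R→{R}, T→{R, S}, U→{N, P}; now {N, P, R, S, T}.
State N is in {N, P, R, S, T}.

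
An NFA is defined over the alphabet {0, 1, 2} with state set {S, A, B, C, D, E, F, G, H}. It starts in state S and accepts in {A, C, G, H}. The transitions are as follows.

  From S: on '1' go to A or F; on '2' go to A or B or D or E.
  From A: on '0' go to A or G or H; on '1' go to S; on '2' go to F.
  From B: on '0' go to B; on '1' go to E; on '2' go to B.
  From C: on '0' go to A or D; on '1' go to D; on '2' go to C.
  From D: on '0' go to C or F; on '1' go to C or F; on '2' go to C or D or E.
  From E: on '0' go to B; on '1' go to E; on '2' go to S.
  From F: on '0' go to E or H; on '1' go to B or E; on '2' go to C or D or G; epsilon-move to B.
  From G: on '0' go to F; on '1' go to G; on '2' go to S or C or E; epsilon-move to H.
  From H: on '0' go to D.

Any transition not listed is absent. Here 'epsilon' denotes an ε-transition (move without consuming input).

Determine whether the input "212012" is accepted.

Yes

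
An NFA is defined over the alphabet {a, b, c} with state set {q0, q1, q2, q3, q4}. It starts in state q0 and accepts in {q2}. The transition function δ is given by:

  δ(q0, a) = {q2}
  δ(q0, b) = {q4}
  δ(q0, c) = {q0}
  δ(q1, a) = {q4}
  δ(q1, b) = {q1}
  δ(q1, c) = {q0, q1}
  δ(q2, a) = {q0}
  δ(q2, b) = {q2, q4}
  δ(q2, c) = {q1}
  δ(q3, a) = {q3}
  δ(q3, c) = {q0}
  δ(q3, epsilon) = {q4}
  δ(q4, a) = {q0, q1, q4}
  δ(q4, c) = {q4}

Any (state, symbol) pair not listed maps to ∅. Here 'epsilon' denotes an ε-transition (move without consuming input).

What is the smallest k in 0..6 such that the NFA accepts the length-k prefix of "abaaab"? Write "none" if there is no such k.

Start in {q0}.
Read 'a': {q0} → {q2}.
None of the earlier sets intersect F, but {q2} does.

1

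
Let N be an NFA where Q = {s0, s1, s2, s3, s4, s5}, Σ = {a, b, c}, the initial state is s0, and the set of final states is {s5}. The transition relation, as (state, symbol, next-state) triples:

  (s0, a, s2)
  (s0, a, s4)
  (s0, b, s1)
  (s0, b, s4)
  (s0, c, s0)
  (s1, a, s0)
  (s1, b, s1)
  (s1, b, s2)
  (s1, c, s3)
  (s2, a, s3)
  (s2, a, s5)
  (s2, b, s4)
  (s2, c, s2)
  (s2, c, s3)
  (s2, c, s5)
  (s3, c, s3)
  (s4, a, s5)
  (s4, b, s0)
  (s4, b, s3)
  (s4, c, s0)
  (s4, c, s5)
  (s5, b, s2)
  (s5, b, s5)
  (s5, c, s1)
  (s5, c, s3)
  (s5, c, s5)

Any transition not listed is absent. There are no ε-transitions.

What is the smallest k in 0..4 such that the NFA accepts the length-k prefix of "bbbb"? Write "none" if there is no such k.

Start in {s0}.
Read 'b': s0→{s1, s4}; now {s1, s4}.
Read 'b': s1→{s1, s2}, s4→{s0, s3}; now {s0, s1, s2, s3}.
Read 'b': s0→{s1, s4}, s1→{s1, s2}, s2→{s4}, s3→∅; now {s1, s2, s4}.
Read 'b': s1→{s1, s2}, s2→{s4}, s4→{s0, s3}; now {s0, s1, s2, s3, s4}.
No reachable set along the way intersects F.

none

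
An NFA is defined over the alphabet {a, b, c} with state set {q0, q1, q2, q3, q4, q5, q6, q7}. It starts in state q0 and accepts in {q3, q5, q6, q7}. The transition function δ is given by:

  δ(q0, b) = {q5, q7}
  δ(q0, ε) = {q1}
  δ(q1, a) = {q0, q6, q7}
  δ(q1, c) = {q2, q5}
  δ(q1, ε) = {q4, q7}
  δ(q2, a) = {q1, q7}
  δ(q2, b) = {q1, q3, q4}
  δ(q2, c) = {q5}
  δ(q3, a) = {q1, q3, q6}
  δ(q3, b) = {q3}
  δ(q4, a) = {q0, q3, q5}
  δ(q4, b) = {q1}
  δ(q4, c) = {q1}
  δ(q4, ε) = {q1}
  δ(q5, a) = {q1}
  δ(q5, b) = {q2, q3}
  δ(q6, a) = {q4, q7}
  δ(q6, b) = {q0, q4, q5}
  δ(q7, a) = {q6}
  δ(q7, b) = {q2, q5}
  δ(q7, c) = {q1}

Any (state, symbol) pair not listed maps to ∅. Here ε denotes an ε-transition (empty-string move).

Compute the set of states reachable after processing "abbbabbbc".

Start: ε-closure({q0}) = {q0, q1, q4, q7}.
Read 'a': {q0, q1, q4, q7} → {q0, q1, q3, q4, q5, q6, q7}.
Read 'b': {q0, q1, q3, q4, q5, q6, q7} → {q0, q1, q2, q3, q4, q5, q7}.
Read 'b': {q0, q1, q2, q3, q4, q5, q7} → {q1, q2, q3, q4, q5, q7}.
Read 'b': {q1, q2, q3, q4, q5, q7} → {q1, q2, q3, q4, q5, q7}.
Read 'a': {q1, q2, q3, q4, q5, q7} → {q0, q1, q3, q4, q5, q6, q7}.
Read 'b': {q0, q1, q3, q4, q5, q6, q7} → {q0, q1, q2, q3, q4, q5, q7}.
Read 'b': {q0, q1, q2, q3, q4, q5, q7} → {q1, q2, q3, q4, q5, q7}.
Read 'b': {q1, q2, q3, q4, q5, q7} → {q1, q2, q3, q4, q5, q7}.
Read 'c': {q1, q2, q3, q4, q5, q7} → {q1, q2, q4, q5, q7}.

{q1, q2, q4, q5, q7}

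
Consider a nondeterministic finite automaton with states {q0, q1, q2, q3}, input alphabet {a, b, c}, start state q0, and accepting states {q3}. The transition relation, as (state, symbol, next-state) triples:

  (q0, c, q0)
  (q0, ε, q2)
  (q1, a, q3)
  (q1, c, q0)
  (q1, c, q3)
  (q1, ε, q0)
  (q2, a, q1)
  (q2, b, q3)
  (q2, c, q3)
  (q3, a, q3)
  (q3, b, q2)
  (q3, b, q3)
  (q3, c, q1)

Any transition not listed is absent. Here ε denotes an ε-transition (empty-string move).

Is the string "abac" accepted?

Start: ε-closure({q0}) = {q0, q2}.
Read 'a': q0→∅, q2→{q1}; union {q1}; ε-closure = {q0, q1, q2}.
Read 'b': q0→∅, q1→∅, q2→{q3}; now {q3}.
Read 'a': q3→{q3}; now {q3}.
Read 'c': q3→{q1}; union {q1}; ε-closure = {q0, q1, q2}.
The final set {q0, q1, q2} contains no accepting state.

No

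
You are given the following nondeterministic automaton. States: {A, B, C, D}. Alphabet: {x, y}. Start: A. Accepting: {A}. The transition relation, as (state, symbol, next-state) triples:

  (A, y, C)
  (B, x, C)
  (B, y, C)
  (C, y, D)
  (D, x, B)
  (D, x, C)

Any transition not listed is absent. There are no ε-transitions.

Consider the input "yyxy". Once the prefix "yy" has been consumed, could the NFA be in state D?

Start in {A}.
Read 'y': A→{C}; now {C}.
Read 'y': C→{D}; now {D}.
State D is in {D}.

Yes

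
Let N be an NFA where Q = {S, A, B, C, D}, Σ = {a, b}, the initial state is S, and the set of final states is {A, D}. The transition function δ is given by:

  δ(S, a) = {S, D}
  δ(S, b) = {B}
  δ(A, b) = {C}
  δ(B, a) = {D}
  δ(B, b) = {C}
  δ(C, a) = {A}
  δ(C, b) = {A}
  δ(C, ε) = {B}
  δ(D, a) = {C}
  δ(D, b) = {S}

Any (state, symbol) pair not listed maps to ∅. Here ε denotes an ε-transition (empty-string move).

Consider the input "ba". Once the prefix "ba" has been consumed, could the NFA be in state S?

Start in {S}.
Read 'b': {S} → {B}.
Read 'a': {B} → {D}.
State S is not in {D}.

No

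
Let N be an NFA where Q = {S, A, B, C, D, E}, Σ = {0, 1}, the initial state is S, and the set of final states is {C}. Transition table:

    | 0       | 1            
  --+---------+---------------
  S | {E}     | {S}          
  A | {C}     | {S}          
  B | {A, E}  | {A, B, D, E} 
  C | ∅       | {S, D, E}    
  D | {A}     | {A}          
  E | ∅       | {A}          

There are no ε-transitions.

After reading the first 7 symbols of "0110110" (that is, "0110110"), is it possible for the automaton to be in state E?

Yes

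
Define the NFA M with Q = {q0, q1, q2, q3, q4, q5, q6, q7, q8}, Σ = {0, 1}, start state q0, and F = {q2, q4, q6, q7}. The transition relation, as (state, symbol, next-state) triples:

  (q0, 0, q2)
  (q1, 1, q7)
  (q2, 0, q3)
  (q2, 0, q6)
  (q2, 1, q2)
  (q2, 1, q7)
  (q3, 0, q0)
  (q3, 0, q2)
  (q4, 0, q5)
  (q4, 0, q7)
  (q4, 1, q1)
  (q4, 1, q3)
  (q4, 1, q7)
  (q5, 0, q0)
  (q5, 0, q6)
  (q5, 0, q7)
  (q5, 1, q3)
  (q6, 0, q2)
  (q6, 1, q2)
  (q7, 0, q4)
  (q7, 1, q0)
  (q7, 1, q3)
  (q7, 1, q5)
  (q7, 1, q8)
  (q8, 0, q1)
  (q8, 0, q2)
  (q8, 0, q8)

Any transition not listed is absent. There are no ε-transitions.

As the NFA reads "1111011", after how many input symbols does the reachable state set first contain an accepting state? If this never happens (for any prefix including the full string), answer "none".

none

Start in {q0}.
Read '1': q0→∅; now ∅.
The set is empty and remains empty for the remaining 6 symbols.
No reachable set along the way intersects F.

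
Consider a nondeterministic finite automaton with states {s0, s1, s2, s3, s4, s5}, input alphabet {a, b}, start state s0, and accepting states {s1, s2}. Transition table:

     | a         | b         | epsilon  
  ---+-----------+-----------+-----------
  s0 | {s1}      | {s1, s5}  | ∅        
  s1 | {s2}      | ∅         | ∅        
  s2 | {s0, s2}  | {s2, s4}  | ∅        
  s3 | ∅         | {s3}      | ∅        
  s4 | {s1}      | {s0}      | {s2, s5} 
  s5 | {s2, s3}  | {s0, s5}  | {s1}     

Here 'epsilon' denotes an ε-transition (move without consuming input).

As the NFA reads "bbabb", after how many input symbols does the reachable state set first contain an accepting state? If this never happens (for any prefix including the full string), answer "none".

1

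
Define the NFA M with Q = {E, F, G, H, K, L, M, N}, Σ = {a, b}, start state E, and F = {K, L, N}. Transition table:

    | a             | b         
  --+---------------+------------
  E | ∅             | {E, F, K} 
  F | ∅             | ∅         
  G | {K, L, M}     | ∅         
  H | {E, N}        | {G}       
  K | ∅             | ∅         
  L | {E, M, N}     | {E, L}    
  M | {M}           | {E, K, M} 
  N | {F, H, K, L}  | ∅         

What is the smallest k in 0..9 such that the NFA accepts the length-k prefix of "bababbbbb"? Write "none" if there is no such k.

1

Start in {E}.
Read 'b': E→{E, F, K}; now {E, F, K}.
None of the earlier sets intersect F, but {E, F, K} does.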